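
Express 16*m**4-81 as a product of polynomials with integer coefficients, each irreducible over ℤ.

(2*m+3)*(2*m-3)*(4*m**2+9)

(2*m)⁴ − (3)⁴ = ((2*m)² − (3)²)((2*m)² + (3)²); the first factor splits again, the second (4*m**2+9) is irreducible.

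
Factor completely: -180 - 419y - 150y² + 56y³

Testing divisors of the constant over divisors of the leading coefficient, y = -4/7 is a root, so (7y + 4) is a factor; dividing leaves 8y² - 26y - 45.
The remaining quadratic factors as (2y - 9)(4y + 5).

(2y - 9)(4y + 5)(7y + 4)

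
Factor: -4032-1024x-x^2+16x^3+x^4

(x+7)(x+8)(x+9)(x-8)

Testing divisors of the constant over divisors of the leading coefficient, x = -7 is a root, so (x+7) divides it; the quotient is x^3+9x^2-64x-576.
Next, x = -9 is a root, giving the factor (x+9) and quotient x^2-64.
The remaining quadratic factors as (x+8)(x-8).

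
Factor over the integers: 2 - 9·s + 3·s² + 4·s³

Among the possible rational roots, s = -2 is a root, giving the factor (s + 2) and quotient 4·s² - 5·s + 1.
The remaining quadratic factors as (4·s - 1)(s - 1).

(4·s - 1)·(s + 2)·(s - 1)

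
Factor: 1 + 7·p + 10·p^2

(2·p + 1)·(5·p + 1)

Need a pair with product 10·1 = 10 and sum 7: that's 5 and 2.
Split the middle term: 10·p^2 + 5·p + 2·p + 1 = 5·p·(2·p + 1) + (2·p + 1).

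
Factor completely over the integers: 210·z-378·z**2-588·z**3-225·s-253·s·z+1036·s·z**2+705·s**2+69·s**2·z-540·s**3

Group: 15·s·(-36·s**2-29·s·z+47·s+42·z**2+27·z-15) - 14·z·(-36·s**2-29·s·z+47·s+42·z**2+27·z-15); both groups contain (-36·s**2-29·s·z+47·s+42·z**2+27·z-15), so (15·s-14·z) is a factor with cofactor -36·s**2-29·s·z+47·s+42·z**2+27·z-15.
The cofactor groups again: -36·s**2-29·s·z+47·s+42·z**2+27·z-15 = -9·s·(4·s-3·z-3) + (-14·z+5)·(4·s-3·z-3); both groups contain (4·s-3·z-3), giving -(9·s+14·z-5)·(4·s-3·z-3).

-(15·s-14·z)·(4·s-3·z-3)·(9·s+14·z-5)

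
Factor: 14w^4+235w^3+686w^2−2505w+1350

(2w−3)(7w−5)(w+10)(w+9)

Trying the rational-root candidates, w = −10 is a root, giving the factor (w+10) and quotient 14w^3+95w^2−264w+135.
Then w = −9 is a root, so (w+9) divides it; the quotient is 14w^2−31w+15.
The remaining quadratic factors as (2w−3)(7w−5).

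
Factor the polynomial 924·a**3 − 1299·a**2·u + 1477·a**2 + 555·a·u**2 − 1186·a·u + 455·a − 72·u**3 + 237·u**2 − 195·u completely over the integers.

(11·a − 8·u + 13)·(12·a − 3·u + 5)·(7·a − 3·u)

Group: 7·a·(132·a**2 − 129·a·u + 211·a + 24·u**2 − 79·u + 65) − 3·u·(132·a**2 − 129·a·u + 211·a + 24·u**2 − 79·u + 65); both groups contain (132·a**2 − 129·a·u + 211·a + 24·u**2 − 79·u + 65), so (7·a − 3·u) is a factor with cofactor 132·a**2 − 129·a·u + 211·a + 24·u**2 − 79·u + 65.
The cofactor groups again: 132·a**2 − 129·a·u + 211·a + 24·u**2 − 79·u + 65 = 12·a·(11·a − 8·u + 13) + (−3·u + 5)·(11·a − 8·u + 13); both groups contain (11·a − 8·u + 13), giving (12·a − 3·u + 5)·(11·a − 8·u + 13).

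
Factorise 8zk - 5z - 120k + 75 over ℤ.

Group as (8zk - 5z) + (-120k + 75) = z(8k - 5) - 15(8k - 5).
Both groups share the factor (8k - 5).

(8k - 5)(z - 15)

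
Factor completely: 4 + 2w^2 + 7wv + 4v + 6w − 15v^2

(2w − 3v + 2)(w + 5v + 2)

Group: 2w(w + 5v + 2) + (−3v + 2)(w + 5v + 2); both groups contain (w + 5v + 2).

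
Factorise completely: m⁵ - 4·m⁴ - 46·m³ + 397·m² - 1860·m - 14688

(m + 4)·(m + 8)·(m - 9)·(m² - 7·m + 51)

Trying the rational-root candidates, m = -8 is a root, so (m + 8) divides it; the quotient is m⁴ - 12·m³ + 50·m² - 3·m - 1836.
Next, m = -4 is a root, so (m + 4) is a factor; dividing leaves m³ - 16·m² + 114·m - 459.
Next, m = 9 is a root, so (m - 9) is a factor; dividing leaves m² - 7·m + 51.
The quadratic m² - 7·m + 51 has discriminant -155 < 0 and is irreducible over ℤ.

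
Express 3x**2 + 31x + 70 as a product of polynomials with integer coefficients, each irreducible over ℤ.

(3x + 10)(x + 7)

Need a pair with product 3·70 = 210 and sum 31: that's 21 and 10.
Split the middle term: 3x**2 + 21x + 10x + 70 = 3x(x + 7) + 10(x + 7).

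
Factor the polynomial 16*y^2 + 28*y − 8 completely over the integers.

Pull out the common factor 4, then factor the remaining trinomial.

4*(4*y − 1)*(y + 2)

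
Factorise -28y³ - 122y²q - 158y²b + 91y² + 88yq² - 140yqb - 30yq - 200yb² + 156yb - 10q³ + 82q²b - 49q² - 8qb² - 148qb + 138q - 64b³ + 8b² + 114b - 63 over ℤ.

-(4y - 2q + 2b + 3)(y + 5q + 4b - 3)(7y - q + 8b - 7)

Group: 4y(-7y² - 34yq - 36yb + 28y + 5q² - 36qb + 32q - 32b² + 52b - 21) + (-2q + 2b + 3)(-7y² - 34yq - 36yb + 28y + 5q² - 36qb + 32q - 32b² + 52b - 21); both groups contain (-7y² - 34yq - 36yb + 28y + 5q² - 36qb + 32q - 32b² + 52b - 21), so (4y - 2q + 2b + 3) is a factor with cofactor -7y² - 34yq - 36yb + 28y + 5q² - 36qb + 32q - 32b² + 52b - 21.
The cofactor groups again: -7y² - 34yq - 36yb + 28y + 5q² - 36qb + 32q - 32b² + 52b - 21 = -y(7y - q + 8b - 7) + (-5q - 4b + 3)(7y - q + 8b - 7); both groups contain (7y - q + 8b - 7), giving -(y + 5q + 4b - 3)(7y - q + 8b - 7).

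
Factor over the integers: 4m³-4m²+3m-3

(m-1)(4m²+3)

Group as (4m³+3m) + (-4m²-3) = m(4m²+3) - (4m²+3).
Both groups share the factor (4m²+3).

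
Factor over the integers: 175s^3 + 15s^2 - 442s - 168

By the rational root theorem, s = -7/5 is a root, so (5s + 7) is a factor; dividing leaves 35s^2 - 46s - 24.
The remaining quadratic factors as (7s - 12)(5s + 2).

(5s + 2)(5s + 7)(7s - 12)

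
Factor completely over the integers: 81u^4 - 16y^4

(3u + 2y)(3u - 2y)(9u^2 + 4y^2)

Difference of squares twice: with A = 3u and B = 2y, A⁴ − B⁴ = (A² − B²)(A² + B²), and A² − B² factors again.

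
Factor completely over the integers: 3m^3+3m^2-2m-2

Group as (3m^3-2m) + (3m^2-2) = m(3m^2-2) + (3m^2-2).
Both groups share the factor (3m^2-2).

(m+1)(3m^2-2)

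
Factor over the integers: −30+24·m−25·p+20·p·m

Group as (20·p·m−25·p) + (24·m−30) = 5·p·(4·m−5) + 6·(4·m−5).
Both groups share the factor (4·m−5).

(4·m−5)·(5·p+6)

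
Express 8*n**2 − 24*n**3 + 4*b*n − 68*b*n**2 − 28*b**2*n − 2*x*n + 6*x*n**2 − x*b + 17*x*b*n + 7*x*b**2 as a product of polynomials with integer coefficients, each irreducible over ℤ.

(x − 4*n)*(7*b + 3*n − 1)*(b + 2*n)

Group: 7*b*(x*b + 2*x*n − 4*b*n − 8*n**2) + (3*n − 1)*(x*b + 2*x*n − 4*b*n − 8*n**2); both groups contain (x*b + 2*x*n − 4*b*n − 8*n**2), so (7*b + 3*n − 1) is a factor with cofactor x*b + 2*x*n − 4*b*n − 8*n**2.
The cofactor groups again: x*b + 2*x*n − 4*b*n − 8*n**2 = b*(x − 4*n) + 2*n*(x − 4*n); both groups contain (x − 4*n), giving (b + 2*n)*(x − 4*n).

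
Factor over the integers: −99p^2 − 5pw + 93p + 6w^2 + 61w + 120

−(11p + 3w + 8)(9p − 2w − 15)

Group: −11p(9p − 2w − 15) + (−3w − 8)(9p − 2w − 15); both groups contain (9p − 2w − 15).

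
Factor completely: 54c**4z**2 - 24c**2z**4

6c**2z**2(3c + 2z)(3c - 2z)

Pull out the common factor 6c**2z**2; 9c**2 - 4z**2 is a difference of squares.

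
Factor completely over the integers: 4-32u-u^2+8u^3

(8u-1)(u+2)(u-2)

Group as (8u^3-32u) + (-u^2+4) = 8u(u^2-4) - (u^2-4).
Both groups share the factor (u^2-4).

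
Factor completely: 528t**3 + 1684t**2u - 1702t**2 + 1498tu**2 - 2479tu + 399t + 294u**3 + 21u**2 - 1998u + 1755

Group: 11t(48t**2 + 140tu - 194t + 98u**2 - 287u + 195) + (3u + 9)(48t**2 + 140tu - 194t + 98u**2 - 287u + 195); both groups contain (48t**2 + 140tu - 194t + 98u**2 - 287u + 195), so (11t + 3u + 9) is a factor with cofactor 48t**2 + 140tu - 194t + 98u**2 - 287u + 195.
The cofactor groups again: 48t**2 + 140tu - 194t + 98u**2 - 287u + 195 = 6t(8t + 14u - 15) + (7u - 13)(8t + 14u - 15); both groups contain (8t + 14u - 15), giving (6t + 7u - 13)(8t + 14u - 15).

(11t + 3u + 9)(6t + 7u - 13)(8t + 14u - 15)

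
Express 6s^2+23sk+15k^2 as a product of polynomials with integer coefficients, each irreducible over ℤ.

(s+3k)(6s+5k)

Group: s(6s+5k) + 3k(6s+5k); both groups contain (6s+5k).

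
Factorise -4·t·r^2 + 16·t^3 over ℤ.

Pull out the common factor 4·t; 4·t^2 - r^2 is a difference of squares.

4·t·(2·t - r)·(2·t + r)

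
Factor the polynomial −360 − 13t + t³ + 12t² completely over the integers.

(t + 8)(t + 9)(t − 5)

Among the possible rational roots, t = 5 is a root, giving the factor (t − 5) and quotient t² + 17t + 72.
The remaining quadratic factors as (t + 9)(t + 8).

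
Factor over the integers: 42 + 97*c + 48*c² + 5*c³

Testing divisors of the constant over divisors of the leading coefficient, c = -2 is a root, so (c + 2) divides it; the quotient is 5*c² + 38*c + 21.
The remaining quadratic factors as (c + 7)(5*c + 3).

(5*c + 3)*(c + 2)*(c + 7)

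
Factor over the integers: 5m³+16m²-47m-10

Testing divisors of the constant over divisors of the leading coefficient, m = -1/5 is a root, so (5m+1) divides it; the quotient is m²+3m-10.
The remaining quadratic factors as (m+5)(m-2).

(5m+1)(m+5)(m-2)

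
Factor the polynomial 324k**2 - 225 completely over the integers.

9(6k + 5)(6k - 5)

Pull out the common factor 9; 36k**2 - 25 is a difference of squares.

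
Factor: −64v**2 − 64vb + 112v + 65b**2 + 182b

−(8v − 5b − 14)(8v + 13b)

Group: −8v(8v + 13b) + (5b + 14)(8v + 13b); both groups contain (8v + 13b).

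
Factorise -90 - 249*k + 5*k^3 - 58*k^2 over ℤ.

Among the possible rational roots, k = -3 is a root, so (k + 3) is a factor; dividing leaves 5*k^2 - 73*k - 30.
The remaining quadratic factors as (k - 15)(5*k + 2).

(5*k + 2)*(k + 3)*(k - 15)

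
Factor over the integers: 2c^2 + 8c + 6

2(c + 1)(c + 3)

Pull out the common factor 2, then factor the remaining trinomial.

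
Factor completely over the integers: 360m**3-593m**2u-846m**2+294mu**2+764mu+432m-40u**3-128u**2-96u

Group: 8m(45m**2-46mu-72m+8u**2+16u) + (-5u-6)(45m**2-46mu-72m+8u**2+16u); both groups contain (45m**2-46mu-72m+8u**2+16u), so (8m-5u-6) is a factor with cofactor 45m**2-46mu-72m+8u**2+16u.
The cofactor groups again: 45m**2-46mu-72m+8u**2+16u = 9m(5m-4u-8) - 2u(5m-4u-8); both groups contain (5m-4u-8), giving (9m-2u)(5m-4u-8).

(5m-4u-8)(8m-5u-6)(9m-2u)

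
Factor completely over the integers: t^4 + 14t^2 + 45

Substitute u = t^2 to get a quadratic in u, then factor.
t^2 + 9 is irreducible over ℤ (sum of squares).
t^2 + 5 is irreducible over ℤ (always positive, so no real roots).

(t^2 + 5)(t^2 + 9)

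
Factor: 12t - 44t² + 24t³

4t(2t - 3)(3t - 1)

Pull out the common factor 4t, then factor the remaining trinomial.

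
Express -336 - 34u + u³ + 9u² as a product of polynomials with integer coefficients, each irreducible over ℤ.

Trying the rational-root candidates, u = -8 is a root, so (u + 8) divides it; the quotient is u² + u - 42.
The remaining quadratic factors as (u - 6)(u + 7).

(u + 7)(u + 8)(u - 6)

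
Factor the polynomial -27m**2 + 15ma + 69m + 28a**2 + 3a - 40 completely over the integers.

-(3m - 4a - 5)(9m + 7a - 8)

Group: -3m(9m + 7a - 8) + (4a + 5)(9m + 7a - 8); both groups contain (9m + 7a - 8).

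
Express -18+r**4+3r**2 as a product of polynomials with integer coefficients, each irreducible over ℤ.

(r**2+6)(r**2-3)

Substitute u = r**2 to get a quadratic in u, then factor.
r**2+6 is irreducible over ℤ (always positive, so no real roots).
r**2-3 is irreducible over ℤ (3 is not a perfect square).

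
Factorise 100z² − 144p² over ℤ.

4(5z − 6p)(5z + 6p)

Pull out the common factor 4; 25z² − 36p² is a difference of squares.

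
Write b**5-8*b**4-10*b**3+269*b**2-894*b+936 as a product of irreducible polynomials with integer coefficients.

(b+6)*(b-3)*(b-4)*(b**2-7*b+13)

By the rational root theorem, b = -6 is a root, giving the factor (b+6) and quotient b**4-14*b**3+74*b**2-175*b+156.
Then b = 4 is a root, giving the factor (b-4) and quotient b**3-10*b**2+34*b-39.
Continuing, b = 3 is a root, so (b-3) is a factor; dividing leaves b**2-7*b+13.
The quadratic b**2-7*b+13 has discriminant -3 < 0 and is irreducible over ℤ.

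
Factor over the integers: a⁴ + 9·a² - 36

Substitute u = a² to get a quadratic in u, then factor.
a² + 12 is irreducible over ℤ (always positive, so no real roots).
a² - 3 is irreducible over ℤ (3 is not a perfect square).

(a² + 12)·(a² - 3)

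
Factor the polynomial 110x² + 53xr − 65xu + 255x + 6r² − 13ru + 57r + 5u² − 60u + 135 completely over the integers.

(11x + 2r − u + 9)(10x + 3r − 5u + 15)

Group: 11x(10x + 3r − 5u + 15) + (2r − u + 9)(10x + 3r − 5u + 15); both groups contain (10x + 3r − 5u + 15).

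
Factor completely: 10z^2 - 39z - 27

Need a pair with product 10·(-27) = -270 and sum -39: that's -45 and 6.
Split the middle term: 10z^2 - 45z + 6z - 27 = 5z(2z - 9) + 3(2z - 9).

(2z - 9)(5z + 3)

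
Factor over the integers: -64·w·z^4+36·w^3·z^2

4·w·z^2·(3·w+4·z)·(3·w-4·z)

Every term has a factor of 4·w·z^2. Then 9·w^2-16·z^2 = (3·w)² − (4·z)².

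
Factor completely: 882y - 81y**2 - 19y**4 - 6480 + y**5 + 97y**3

Testing divisors of the constant over divisors of the leading coefficient, y = 8 is a root, giving the factor (y - 8) and quotient y**4 - 11y**3 + 9y**2 - 9y + 810.
Then y = 6 is a root, so (y - 6) divides it; the quotient is y**3 - 5y**2 - 21y - 135.
Continuing, y = 9 is a root, so (y - 9) is a factor; dividing leaves y**2 + 4y + 15.
The quadratic y**2 + 4y + 15 has discriminant -44 < 0 and is irreducible over ℤ.

(y - 6)(y - 8)(y - 9)(y**2 + 4y + 15)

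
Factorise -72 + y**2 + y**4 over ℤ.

Substitute u = y**2 to get a quadratic in u, then factor.
y**2 + 9 is irreducible over ℤ (sum of squares).
y**2 - 8 is irreducible over ℤ (8 is not a perfect square).

(y**2 + 9)·(y**2 - 8)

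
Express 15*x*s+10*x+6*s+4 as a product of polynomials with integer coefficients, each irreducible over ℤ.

(3*s+2)*(5*x+2)

Group as (15*x*s+10*x) + (6*s+4) = 5*x*(3*s+2) + 2*(3*s+2).
Both groups share the factor (3*s+2).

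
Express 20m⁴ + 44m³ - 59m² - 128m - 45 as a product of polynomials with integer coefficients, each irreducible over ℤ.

Trying the rational-root candidates, m = -5/2 is a root, so (2m + 5) is a factor; dividing leaves 10m³ - 3m² - 22m - 9.
Then m = -1/2 is a root, so (2m + 1) divides it; the quotient is 5m² - 4m - 9.
The remaining quadratic factors as (m + 1)(5m - 9).

(2m + 1)(2m + 5)(5m - 9)(m + 1)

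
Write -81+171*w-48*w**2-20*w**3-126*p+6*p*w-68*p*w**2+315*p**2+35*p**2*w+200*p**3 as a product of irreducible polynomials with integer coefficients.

(5*p+2*w+9)*(5*p+2*w-3)*(8*p-5*w+3)

Group: 5*p*(40*p**2-9*p*w-9*p-10*w**2+21*w-9) + (2*w+9)*(40*p**2-9*p*w-9*p-10*w**2+21*w-9); both groups contain (40*p**2-9*p*w-9*p-10*w**2+21*w-9), so (5*p+2*w+9) is a factor with cofactor 40*p**2-9*p*w-9*p-10*w**2+21*w-9.
The cofactor groups again: 40*p**2-9*p*w-9*p-10*w**2+21*w-9 = 8*p*(5*p+2*w-3) + (-5*w+3)*(5*p+2*w-3); both groups contain (5*p+2*w-3), giving (8*p-5*w+3)*(5*p+2*w-3).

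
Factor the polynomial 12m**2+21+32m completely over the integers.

Need a pair with product 12·21 = 252 and sum 32: that's 14 and 18.
Split the middle term: 12m**2+14m + 18m+21 = 2m(6m+7) + 3(6m+7).

(2m+3)(6m+7)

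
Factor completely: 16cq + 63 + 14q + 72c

(2q + 9)(8c + 7)

Group as (16cq + 72c) + (14q + 63) = 8c(2q + 9) + 7(2q + 9).
Both groups share the factor (2q + 9).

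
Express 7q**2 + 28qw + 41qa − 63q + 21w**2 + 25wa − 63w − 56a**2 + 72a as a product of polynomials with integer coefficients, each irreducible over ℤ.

(7q + 7w − 8a)(q + 3w + 7a − 9)

Group: 7q(q + 3w + 7a − 9) + (7w − 8a)(q + 3w + 7a − 9); both groups contain (q + 3w + 7a − 9).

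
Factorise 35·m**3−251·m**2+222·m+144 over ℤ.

By the rational root theorem, m = 8/5 is a root, so (5·m−8) is a factor; dividing leaves 7·m**2−39·m−18.
The remaining quadratic factors as (7·m+3)(m−6).

(5·m−8)·(7·m+3)·(m−6)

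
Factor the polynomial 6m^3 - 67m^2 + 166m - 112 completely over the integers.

(6m - 7)(m - 2)(m - 8)

Among the possible rational roots, m = 8 is a root, giving the factor (m - 8) and quotient 6m^2 - 19m + 14.
The remaining quadratic factors as (6m - 7)(m - 2).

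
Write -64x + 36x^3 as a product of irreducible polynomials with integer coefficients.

4x(3x + 4)(3x - 4)

Factor out 4x, leaving 9x^2 - 16, which is a difference of two squares.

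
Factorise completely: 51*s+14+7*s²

(7*s+2)*(s+7)

Need a pair with product 7·14 = 98 and sum 51: that's 2 and 49.
Split the middle term: 7*s²+2*s + 49*s+14 = s*(7*s+2) + 7*(7*s+2).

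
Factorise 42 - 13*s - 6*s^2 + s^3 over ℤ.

By the rational root theorem, s = 2 is a root, so (s - 2) divides it; the quotient is s^2 - 4*s - 21.
The remaining quadratic factors as (s + 3)(s - 7).

(s + 3)*(s - 2)*(s - 7)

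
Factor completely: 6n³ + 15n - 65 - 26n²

(3n - 13)(2n² + 5)

Group as (6n³ + 15n) + (-26n² - 65) = 3n(2n² + 5) - 13(2n² + 5).
Both groups share the factor (2n² + 5).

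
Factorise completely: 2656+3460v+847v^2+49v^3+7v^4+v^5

Trying the rational-root candidates, v = −4 is a root, so (v+4) divides it; the quotient is v^4+3v^3+37v^2+699v+664.
Continuing, v = −8 is a root, so (v+8) divides it; the quotient is v^3−5v^2+77v+83.
Next, v = −1 is a root, so (v+1) is a factor; dividing leaves v^2−6v+83.
The quadratic v^2−6v+83 has discriminant −296 < 0 and is irreducible over ℤ.

(v+1)(v+4)(v+8)(v^2−6v+83)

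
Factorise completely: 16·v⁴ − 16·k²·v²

−16·v²·(k + v)·(k − v)

Pull out the common factor 16·v², leaving −k² + v².
Recognize a difference of squares with the parts v and k.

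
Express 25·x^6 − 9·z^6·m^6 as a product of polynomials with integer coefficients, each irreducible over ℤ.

(5·x^3 − 3·z^3·m^3)·(5·x^3 + 3·z^3·m^3)

Recognize a difference of squares with the parts 5·x^3 and 3·z^3·m^3.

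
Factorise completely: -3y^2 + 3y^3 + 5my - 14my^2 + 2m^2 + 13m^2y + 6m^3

(2m - y)(3m - y + 1)(m + 3y)

Group: 3m(2m^2 + 5my - 3y^2) + (-y + 1)(2m^2 + 5my - 3y^2); both groups contain (2m^2 + 5my - 3y^2), so (3m - y + 1) is a factor with cofactor 2m^2 + 5my - 3y^2.
The cofactor groups again: 2m^2 + 5my - 3y^2 = 2m(m + 3y) - y(m + 3y); both groups contain (m + 3y), giving (2m - y)(m + 3y).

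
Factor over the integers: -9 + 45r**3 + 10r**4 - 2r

(2r + 9)(5r**3 - 1)

Group as (10r**4 - 2r) + (45r**3 - 9) = 2r(5r**3 - 1) + 9(5r**3 - 1).
Both groups share the factor (5r**3 - 1).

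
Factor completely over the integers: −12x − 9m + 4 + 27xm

Group as (27xm − 12x) + (−9m + 4) = 3x(9m − 4) − (9m − 4).
Both groups share the factor (9m − 4).

(3x − 1)(9m − 4)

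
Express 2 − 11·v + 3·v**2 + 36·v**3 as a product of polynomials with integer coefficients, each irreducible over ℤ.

(3·v + 2)·(3·v − 1)·(4·v − 1)

Among the possible rational roots, v = −2/3 is a root, giving the factor (3·v + 2) and quotient 12·v**2 − 7·v + 1.
The remaining quadratic factors as (4·v − 1)(3·v − 1).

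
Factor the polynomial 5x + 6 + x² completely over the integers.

Two integers with product 6 and sum 5 are 2 and 3.

(x + 2)(x + 3)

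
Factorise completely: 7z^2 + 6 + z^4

(z^2 + 1)(z^2 + 6)

Substitute u = z^2 to get a quadratic in u, then factor.
z^2 + 1 is irreducible over ℤ (sum of squares).
z^2 + 6 is irreducible over ℤ (always positive, so no real roots).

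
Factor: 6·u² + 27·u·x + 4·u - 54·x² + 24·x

Group: u·(6·u - 9·x + 4) + 6·x·(6·u - 9·x + 4); both groups contain (6·u - 9·x + 4).

(6·u - 9·x + 4)·(u + 6·x)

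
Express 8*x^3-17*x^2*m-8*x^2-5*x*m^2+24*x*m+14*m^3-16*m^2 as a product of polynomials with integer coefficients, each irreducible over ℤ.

Group: x*(8*x^2-x*m-8*x-7*m^2+8*m) - 2*m*(8*x^2-x*m-8*x-7*m^2+8*m); both groups contain (8*x^2-x*m-8*x-7*m^2+8*m), so (x-2*m) is a factor with cofactor 8*x^2-x*m-8*x-7*m^2+8*m.
The cofactor groups again: 8*x^2-x*m-8*x-7*m^2+8*m = x*(8*x+7*m-8) - m*(8*x+7*m-8); both groups contain (8*x+7*m-8), giving (x-m)*(8*x+7*m-8).

(x-2*m)*(x-m)*(8*x+7*m-8)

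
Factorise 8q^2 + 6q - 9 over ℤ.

(2q + 3)(4q - 3)

Need a pair with product 8·(-9) = -72 and sum 6: that's 12 and -6.
Split the middle term: 8q^2 + 12q - 6q - 9 = 4q(2q + 3) - 3(2q + 3).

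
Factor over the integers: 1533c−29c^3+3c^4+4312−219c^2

Trying the rational-root candidates, c = −7 is a root, giving the factor (c+7) and quotient 3c^3−50c^2+131c+616.
Next, c = 11 is a root, giving the factor (c−11) and quotient 3c^2−17c−56.
The remaining quadratic factors as (3c+7)(c−8).

(3c+7)(c+7)(c−11)(c−8)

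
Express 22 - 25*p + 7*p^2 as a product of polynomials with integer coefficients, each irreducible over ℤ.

(7*p - 11)*(p - 2)

Need a pair with product 7·22 = 154 and sum -25: that's -14 and -11.
Split the middle term: 7*p^2 - 14*p - 11*p + 22 = 7*p*(p - 2) - 11*(p - 2).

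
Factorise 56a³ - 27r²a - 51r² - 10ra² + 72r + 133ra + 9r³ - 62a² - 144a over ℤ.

Group: 3r(3r² - 2ra - 9r - 8a² + 18a) + (-7a - 8)(3r² - 2ra - 9r - 8a² + 18a); both groups contain (3r² - 2ra - 9r - 8a² + 18a), so (3r - 7a - 8) is a factor with cofactor 3r² - 2ra - 9r - 8a² + 18a.
The cofactor groups again: 3r² - 2ra - 9r - 8a² + 18a = r(3r + 4a - 9) - 2a(3r + 4a - 9); both groups contain (3r + 4a - 9), giving (r - 2a)(3r + 4a - 9).

(r - 2a)(3r - 7a - 8)(3r + 4a - 9)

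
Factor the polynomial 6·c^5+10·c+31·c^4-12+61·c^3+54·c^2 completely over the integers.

By the rational root theorem, c = -3/2 is a root, so (2·c+3) is a factor; dividing leaves 3·c^4+11·c^3+14·c^2+6·c-4.
Next, c = -2 is a root, giving the factor (c+2) and quotient 3·c^3+5·c^2+4·c-2.
Then c = 1/3 is a root, giving the factor (3·c-1) and quotient c^2+2·c+2.
The quadratic c^2+2·c+2 has discriminant -4 < 0 and is irreducible over ℤ.

(2·c+3)·(3·c-1)·(c+2)·(c^2+2·c+2)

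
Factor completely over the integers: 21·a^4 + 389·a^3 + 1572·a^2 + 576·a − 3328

(3·a + 8)·(7·a − 8)·(a + 13)·(a + 4)

Among the possible rational roots, a = −8/3 is a root, so (3·a + 8) divides it; the quotient is 7·a^3 + 111·a^2 + 228·a − 416.
Then a = 8/7 is a root, giving the factor (7·a − 8) and quotient a^2 + 17·a + 52.
The remaining quadratic factors as (a + 4)(a + 13).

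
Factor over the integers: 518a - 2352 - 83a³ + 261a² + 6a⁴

(2a - 7)(3a + 8)(a - 6)(a - 7)

Trying the rational-root candidates, a = -8/3 is a root, so (3a + 8) divides it; the quotient is 2a³ - 33a² + 175a - 294.
Then a = 6 is a root, so (a - 6) is a factor; dividing leaves 2a² - 21a + 49.
The remaining quadratic factors as (a - 7)(2a - 7).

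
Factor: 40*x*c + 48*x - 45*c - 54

Group as (40*x*c + 48*x) + (-45*c - 54) = 8*x*(5*c + 6) - 9*(5*c + 6).
Both groups share the factor (5*c + 6).

(5*c + 6)*(8*x - 9)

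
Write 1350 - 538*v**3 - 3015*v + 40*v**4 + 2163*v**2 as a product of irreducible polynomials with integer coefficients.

(2*v - 15)*(4*v - 15)*(5*v - 6)*(v - 1)

Among the possible rational roots, v = 6/5 is a root, so (5*v - 6) divides it; the quotient is 8*v**3 - 98*v**2 + 315*v - 225.
Then v = 15/2 is a root, so (2*v - 15) divides it; the quotient is 4*v**2 - 19*v + 15.
The remaining quadratic factors as (v - 1)(4*v - 15).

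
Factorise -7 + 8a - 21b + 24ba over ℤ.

(3b + 1)(8a - 7)

Group as (24ba - 21b) + (8a - 7) = 3b(8a - 7) + (8a - 7).
Both groups share the factor (8a - 7).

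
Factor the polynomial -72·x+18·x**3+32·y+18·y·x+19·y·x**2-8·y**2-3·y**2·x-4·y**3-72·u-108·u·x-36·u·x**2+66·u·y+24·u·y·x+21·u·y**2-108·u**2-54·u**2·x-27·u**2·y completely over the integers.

Group: y·(-27·u**2+21·u·y-18·u·x-18·u-4·y**2+5·y·x+8·y+9·x**2-18·x) + (2·x+4)·(-27·u**2+21·u·y-18·u·x-18·u-4·y**2+5·y·x+8·y+9·x**2-18·x); both groups contain (-27·u**2+21·u·y-18·u·x-18·u-4·y**2+5·y·x+8·y+9·x**2-18·x), so (y+2·x+4) is a factor with cofactor -27·u**2+21·u·y-18·u·x-18·u-4·y**2+5·y·x+8·y+9·x**2-18·x.
The cofactor groups again: -27·u**2+21·u·y-18·u·x-18·u-4·y**2+5·y·x+8·y+9·x**2-18·x = -9·u·(3·u-y-x+2) + (4·y-9·x)·(3·u-y-x+2); both groups contain (3·u-y-x+2), giving -(9·u-4·y+9·x)·(3·u-y-x+2).

-(y+2·x+4)·(3·u-y-x+2)·(9·u-4·y+9·x)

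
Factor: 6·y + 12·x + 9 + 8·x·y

Group as (8·x·y + 12·x) + (6·y + 9) = 4·x·(2·y + 3) + 3·(2·y + 3).
Both groups share the factor (2·y + 3).

(2·y + 3)·(4·x + 3)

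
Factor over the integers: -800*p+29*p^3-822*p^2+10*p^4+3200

(2*p+5)*(5*p-8)*(p+10)*(p-8)

Among the possible rational roots, p = -5/2 is a root, so (2*p+5) is a factor; dividing leaves 5*p^3+2*p^2-416*p+640.
Next, p = 8/5 is a root, giving the factor (5*p-8) and quotient p^2+2*p-80.
The remaining quadratic factors as (p+10)(p-8).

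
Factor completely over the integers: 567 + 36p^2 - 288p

Pull out the common factor 9, then factor the remaining trinomial.

9(2p - 7)(2p - 9)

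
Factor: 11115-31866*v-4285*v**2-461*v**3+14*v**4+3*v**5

(3*v-1)*(v+13)*(v-15)*(v**2+7*v+57)

By the rational root theorem, v = 15 is a root, giving the factor (v-15) and quotient 3*v**4+59*v**3+424*v**2+2075*v-741.
Next, v = 1/3 is a root, so (3*v-1) divides it; the quotient is v**3+20*v**2+148*v+741.
Then v = -13 is a root, giving the factor (v+13) and quotient v**2+7*v+57.
The quadratic v**2+7*v+57 has discriminant -179 < 0 and is irreducible over ℤ.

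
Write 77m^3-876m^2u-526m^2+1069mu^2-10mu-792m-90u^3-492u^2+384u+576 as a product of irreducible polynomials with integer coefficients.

Group: 7m(11m^2-111mu-94m+10u^2+68u+48) + (-9u+12)(11m^2-111mu-94m+10u^2+68u+48); both groups contain (11m^2-111mu-94m+10u^2+68u+48), so (7m-9u+12) is a factor with cofactor 11m^2-111mu-94m+10u^2+68u+48.
The cofactor groups again: 11m^2-111mu-94m+10u^2+68u+48 = m(11m-u-6) + (-10u-8)(11m-u-6); both groups contain (11m-u-6), giving (m-10u-8)(11m-u-6).

(11m-u-6)(7m-9u+12)(m-10u-8)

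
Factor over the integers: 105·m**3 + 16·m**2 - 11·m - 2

By the rational root theorem, m = 1/3 is a root, giving the factor (3·m - 1) and quotient 35·m**2 + 17·m + 2.
The remaining quadratic factors as (5·m + 1)(7·m + 2).

(3·m - 1)·(5·m + 1)·(7·m + 2)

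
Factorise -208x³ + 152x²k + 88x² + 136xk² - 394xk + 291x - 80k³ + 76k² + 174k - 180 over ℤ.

Group: 13x(-16x² + 24xk - 8x - 8k² - 2k + 15) + (10k - 12)(-16x² + 24xk - 8x - 8k² - 2k + 15); both groups contain (-16x² + 24xk - 8x - 8k² - 2k + 15), so (13x + 10k - 12) is a factor with cofactor -16x² + 24xk - 8x - 8k² - 2k + 15.
The cofactor groups again: -16x² + 24xk - 8x - 8k² - 2k + 15 = -4x(4x - 4k + 5) + (2k + 3)(4x - 4k + 5); both groups contain (4x - 4k + 5), giving -(4x - 2k - 3)(4x - 4k + 5).

-(4x - 2k - 3)(4x - 4k + 5)(13x + 10k - 12)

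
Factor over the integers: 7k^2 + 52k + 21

(7k + 3)(k + 7)

Need a pair with product 7·21 = 147 and sum 52: that's 49 and 3.
Split the middle term: 7k^2 + 49k + 3k + 21 = 7k(k + 7) + 3(k + 7).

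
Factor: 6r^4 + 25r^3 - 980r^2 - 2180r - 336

(6r + 1)(r + 14)(r + 2)(r - 12)

By the rational root theorem, r = -14 is a root, giving the factor (r + 14) and quotient 6r^3 - 59r^2 - 154r - 24.
Continuing, r = 12 is a root, so (r - 12) divides it; the quotient is 6r^2 + 13r + 2.
The remaining quadratic factors as (r + 2)(6r + 1).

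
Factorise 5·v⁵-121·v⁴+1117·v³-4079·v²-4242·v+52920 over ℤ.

(5·v+14)·(v-7)·(v-9)·(v²-11·v+60)

Testing divisors of the constant over divisors of the leading coefficient, v = 9 is a root, so (v-9) is a factor; dividing leaves 5·v⁴-76·v³+433·v²-182·v-5880.
Then v = -14/5 is a root, so (5·v+14) divides it; the quotient is v³-18·v²+137·v-420.
Next, v = 7 is a root, so (v-7) divides it; the quotient is v²-11·v+60.
The quadratic v²-11·v+60 has discriminant -119 < 0 and is irreducible over ℤ.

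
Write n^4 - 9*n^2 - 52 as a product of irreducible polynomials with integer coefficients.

Substitute u = n^2 to get a quadratic in u, then factor.
n^2 + 4 is irreducible over ℤ (sum of squares).
n^2 - 13 is irreducible over ℤ (13 is not a perfect square).

(n^2 + 4)*(n^2 - 13)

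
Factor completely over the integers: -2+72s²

2(6s+1)(6s-1)

Factor out 2, leaving 36s²-1, which is a difference of two squares.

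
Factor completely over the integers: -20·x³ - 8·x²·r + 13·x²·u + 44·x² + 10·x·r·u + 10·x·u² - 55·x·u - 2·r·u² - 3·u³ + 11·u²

Group: 5·x·(-4·x² + 5·x·u - u²) + (2·r + 3·u - 11)·(-4·x² + 5·x·u - u²); both groups contain (-4·x² + 5·x·u - u²), so (5·x + 2·r + 3·u - 11) is a factor with cofactor -4·x² + 5·x·u - u².
The cofactor groups again: -4·x² + 5·x·u - u² = -4·x·(x - u) + u·(x - u); both groups contain (x - u), giving -(4·x - u)·(x - u).

-(4·x - u)·(x - u)·(5·x + 2·r + 3·u - 11)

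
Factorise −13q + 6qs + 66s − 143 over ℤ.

(6s − 13)(q + 11)

Group as (6qs − 13q) + (66s − 143) = q(6s − 13) + 11(6s − 13).
Both groups share the factor (6s − 13).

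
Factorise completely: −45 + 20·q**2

5·(2·q + 3)·(2·q − 3)

Pull out the common factor 5; 4·q**2 − 9 is a difference of squares.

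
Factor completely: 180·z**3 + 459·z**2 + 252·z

Pull out the common factor 9·z, then factor the remaining trinomial.

9·z·(4·z + 7)·(5·z + 4)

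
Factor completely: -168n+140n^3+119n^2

Pull out the common factor 7n, then factor the remaining trinomial.

7n(4n-3)(5n+8)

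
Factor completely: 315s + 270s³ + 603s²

Pull out the common factor 9s, then factor the remaining trinomial.

9s(5s + 7)(6s + 5)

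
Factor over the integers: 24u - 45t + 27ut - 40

Group as (27ut + 24u) + (-45t - 40) = 3u(9t + 8) - 5(9t + 8).
Both groups share the factor (9t + 8).

(3u - 5)(9t + 8)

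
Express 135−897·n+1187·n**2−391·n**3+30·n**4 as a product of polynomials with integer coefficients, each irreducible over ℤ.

(5·n−1)·(6·n−5)·(n−3)·(n−9)

Among the possible rational roots, n = 1/5 is a root, so (5·n−1) divides it; the quotient is 6·n**3−77·n**2+222·n−135.
Continuing, n = 9 is a root, giving the factor (n−9) and quotient 6·n**2−23·n+15.
The remaining quadratic factors as (6·n−5)(n−3).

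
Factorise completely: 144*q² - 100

4*(6*q + 5)*(6*q - 5)

Pull out the common factor 4; 36*q² - 25 is a difference of squares.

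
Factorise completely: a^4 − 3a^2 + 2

Substitute u = a^2 to get a quadratic in u, then factor.
a^2 − 2 is irreducible over ℤ (2 is not a perfect square).
a^2 − 1 is a difference of squares.

(a + 1)(a − 1)(a^2 − 2)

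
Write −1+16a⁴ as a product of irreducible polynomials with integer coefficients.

Write as (4a²)² − (1)², then factor 4a²−1 once more.

(2a+1)(2a−1)(4a²+1)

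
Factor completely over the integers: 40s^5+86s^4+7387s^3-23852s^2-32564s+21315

(2s-1)(4s-15)(5s+7)(s^2+5s+203)

Testing divisors of the constant over divisors of the leading coefficient, s = 15/4 is a root, so (4s-15) is a factor; dividing leaves 10s^4+59s^3+2068s^2+1792s-1421.
Next, s = -7/5 is a root, so (5s+7) is a factor; dividing leaves 2s^3+9s^2+401s-203.
Then s = 1/2 is a root, giving the factor (2s-1) and quotient s^2+5s+203.
The quadratic s^2+5s+203 has discriminant -787 < 0 and is irreducible over ℤ.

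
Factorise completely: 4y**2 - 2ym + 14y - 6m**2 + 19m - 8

Group: 2y(2y - 3m + 8) + (2m - 1)(2y - 3m + 8); both groups contain (2y - 3m + 8).

(2y - 3m + 8)(2y + 2m - 1)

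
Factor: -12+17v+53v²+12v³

By the rational root theorem, v = -4 is a root, so (v+4) divides it; the quotient is 12v²+5v-3.
The remaining quadratic factors as (3v-1)(4v+3).

(3v-1)(4v+3)(v+4)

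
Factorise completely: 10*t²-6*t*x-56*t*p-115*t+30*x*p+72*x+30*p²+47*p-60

Group: 10*t*(t-5*p-12) + (-6*x-6*p+5)*(t-5*p-12); both groups contain (t-5*p-12).

(t-5*p-12)*(10*t-6*x-6*p+5)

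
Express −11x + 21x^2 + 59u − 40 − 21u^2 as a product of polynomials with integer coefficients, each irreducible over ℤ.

Group: 7x(3x + 3u − 5) + (−7u + 8)(3x + 3u − 5); both groups contain (3x + 3u − 5).

(7x − 7u + 8)(3x + 3u − 5)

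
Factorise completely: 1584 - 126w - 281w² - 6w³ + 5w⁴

(5w - 11)(w + 3)(w + 6)(w - 8)

Among the possible rational roots, w = -3 is a root, so (w + 3) divides it; the quotient is 5w³ - 21w² - 218w + 528.
Continuing, w = -6 is a root, so (w + 6) is a factor; dividing leaves 5w² - 51w + 88.
The remaining quadratic factors as (w - 8)(5w - 11).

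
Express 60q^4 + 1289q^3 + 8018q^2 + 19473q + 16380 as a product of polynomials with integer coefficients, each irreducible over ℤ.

Among the possible rational roots, q = -12/5 is a root, so (5q + 12) divides it; the quotient is 12q^3 + 229q^2 + 1054q + 1365.
Next, q = -7/3 is a root, so (3q + 7) divides it; the quotient is 4q^2 + 67q + 195.
The remaining quadratic factors as (4q + 15)(q + 13).

(3q + 7)(4q + 15)(5q + 12)(q + 13)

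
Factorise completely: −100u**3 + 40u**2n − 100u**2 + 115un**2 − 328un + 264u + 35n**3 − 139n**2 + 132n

Group: 5u(−20u**2 − 20un + 24u − 5n**2 + 12n) + (−7n + 11)(−20u**2 − 20un + 24u − 5n**2 + 12n); both groups contain (−20u**2 − 20un + 24u − 5n**2 + 12n), so (5u − 7n + 11) is a factor with cofactor −20u**2 − 20un + 24u − 5n**2 + 12n.
The cofactor groups again: −20u**2 − 20un + 24u − 5n**2 + 12n = −10u(2u + n) + (−5n + 12)(2u + n); both groups contain (2u + n), giving −(10u + 5n − 12)(2u + n).

−(5u − 7n + 11)(10u + 5n − 12)(2u + n)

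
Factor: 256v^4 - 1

Write as (16v^2)² − (1)², then factor 16v^2 - 1 once more.

(4v + 1)(4v - 1)(16v^2 + 1)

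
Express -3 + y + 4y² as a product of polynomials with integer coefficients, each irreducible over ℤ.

(4y - 3)(y + 1)

Need a pair with product 4·(-3) = -12 and sum 1: that's -3 and 4.
Split the middle term: 4y² - 3y + 4y - 3 = y(4y - 3) + (4y - 3).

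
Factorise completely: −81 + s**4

(s + 3)*(s − 3)*(s**2 + 9)

Write as (s**2)² − (9)², then factor s**2 − 9 once more.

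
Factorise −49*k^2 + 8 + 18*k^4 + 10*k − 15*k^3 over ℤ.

(2*k − 1)*(3*k + 1)*(3*k + 4)*(k − 2)

Testing divisors of the constant over divisors of the leading coefficient, k = 1/2 is a root, so (2*k − 1) divides it; the quotient is 9*k^3 − 3*k^2 − 26*k − 8.
Continuing, k = −1/3 is a root, giving the factor (3*k + 1) and quotient 3*k^2 − 2*k − 8.
The remaining quadratic factors as (3*k + 4)(k − 2).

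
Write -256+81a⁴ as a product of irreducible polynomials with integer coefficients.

(3a+4)(3a-4)(9a²+16)

Write as (9a²)² − (16)², then factor 9a²-16 once more.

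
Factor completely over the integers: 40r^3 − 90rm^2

Every term has a factor of 10r. Then 4r^2 − 9m^2 = (2r)² − (3m)².

10r(2r − 3m)(2r + 3m)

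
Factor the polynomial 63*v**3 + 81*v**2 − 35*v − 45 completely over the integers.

(7*v + 9)*(9*v**2 − 5)

Group as (63*v**3 − 35*v) + (81*v**2 − 45) = 7*v*(9*v**2 − 5) + 9*(9*v**2 − 5).
Both groups share the factor (9*v**2 − 5).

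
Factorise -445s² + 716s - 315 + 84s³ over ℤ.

Testing divisors of the constant over divisors of the leading coefficient, s = 7/3 is a root, so (3s - 7) divides it; the quotient is 28s² - 83s + 45.
The remaining quadratic factors as (7s - 5)(4s - 9).

(3s - 7)(4s - 9)(7s - 5)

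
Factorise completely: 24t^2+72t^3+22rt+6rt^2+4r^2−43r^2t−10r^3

−(2r+3t)(5r−6t−2)(r+4t)

Group: r(−10r^2−3rt+4r+18t^2+6t) + 4t(−10r^2−3rt+4r+18t^2+6t); both groups contain (−10r^2−3rt+4r+18t^2+6t), so (r+4t) is a factor with cofactor −10r^2−3rt+4r+18t^2+6t.
The cofactor groups again: −10r^2−3rt+4r+18t^2+6t = −5r(2r+3t) + (6t+2)(2r+3t); both groups contain (2r+3t), giving −(5r−6t−2)(2r+3t).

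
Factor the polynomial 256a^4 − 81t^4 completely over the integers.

(4a + 3t)(4a − 3t)(16a^2 + 9t^2)

Difference of squares twice: with A = 4a and B = 3t, A⁴ − B⁴ = (A² − B²)(A² + B²), and A² − B² factors again.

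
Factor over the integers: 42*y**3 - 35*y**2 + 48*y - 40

Group as (42*y**3 + 48*y) + (-35*y**2 - 40) = 6*y*(7*y**2 + 8) - 5*(7*y**2 + 8).
Both groups share the factor (7*y**2 + 8).

(6*y - 5)*(7*y**2 + 8)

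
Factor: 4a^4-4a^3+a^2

a^2(2a-1)^2

Factor out a^2 first: what remains is 4a^2-4a+1.
Recognize a perfect-square trinomial with the parts 2a and 1.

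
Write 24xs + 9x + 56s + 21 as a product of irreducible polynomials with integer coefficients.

(3x + 7)(8s + 3)

Group as (24xs + 9x) + (56s + 21) = 3x(8s + 3) + 7(8s + 3).
Both groups share the factor (8s + 3).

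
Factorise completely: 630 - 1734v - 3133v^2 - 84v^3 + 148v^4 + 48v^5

Testing divisors of the constant over divisors of the leading coefficient, v = 7/2 is a root, giving the factor (2v - 7) and quotient 24v^4 + 158v^3 + 511v^2 + 222v - 90.
Then v = -5/6 is a root, so (6v + 5) is a factor; dividing leaves 4v^3 + 23v^2 + 66v - 18.
Next, v = 1/4 is a root, so (4v - 1) is a factor; dividing leaves v^2 + 6v + 18.
The quadratic v^2 + 6v + 18 has discriminant -36 < 0 and is irreducible over ℤ.

(2v - 7)(4v - 1)(6v + 5)(v^2 + 6v + 18)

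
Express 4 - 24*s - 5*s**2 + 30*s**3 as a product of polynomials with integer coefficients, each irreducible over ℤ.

(6*s - 1)*(5*s**2 - 4)

Group as (30*s**3 - 24*s) + (-5*s**2 + 4) = 6*s*(5*s**2 - 4) - (5*s**2 - 4).
Both groups share the factor (5*s**2 - 4).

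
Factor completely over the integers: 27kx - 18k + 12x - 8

(3x - 2)(9k + 4)

Group as (27kx - 18k) + (12x - 8) = 9k(3x - 2) + 4(3x - 2).
Both groups share the factor (3x - 2).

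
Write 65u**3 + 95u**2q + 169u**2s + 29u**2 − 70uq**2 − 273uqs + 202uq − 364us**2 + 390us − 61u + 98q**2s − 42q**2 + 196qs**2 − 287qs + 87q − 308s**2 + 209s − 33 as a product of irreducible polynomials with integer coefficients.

(13u − 7q + 11)(5u − 7s + 3)(u + 2q + 4s − 1)

Group: 13u(5u**2 + 10uq + 13us − 2u − 14qs + 6q − 28s**2 + 19s − 3) + (−7q + 11)(5u**2 + 10uq + 13us − 2u − 14qs + 6q − 28s**2 + 19s − 3); both groups contain (5u**2 + 10uq + 13us − 2u − 14qs + 6q − 28s**2 + 19s − 3), so (13u − 7q + 11) is a factor with cofactor 5u**2 + 10uq + 13us − 2u − 14qs + 6q − 28s**2 + 19s − 3.
The cofactor groups again: 5u**2 + 10uq + 13us − 2u − 14qs + 6q − 28s**2 + 19s − 3 = u(5u − 7s + 3) + (2q + 4s − 1)(5u − 7s + 3); both groups contain (5u − 7s + 3), giving (u + 2q + 4s − 1)(5u − 7s + 3).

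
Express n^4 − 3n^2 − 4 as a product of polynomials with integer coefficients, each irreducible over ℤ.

(n + 2)(n − 2)(n^2 + 1)

Substitute u = n^2 to get a quadratic in u, then factor.
n^2 + 1 is irreducible over ℤ (sum of squares).
n^2 − 4 is a difference of squares.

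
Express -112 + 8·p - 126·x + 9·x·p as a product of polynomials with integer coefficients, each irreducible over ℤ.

(9·x + 8)·(p - 14)

Group as (9·x·p - 126·x) + (8·p - 112) = 9·x·(p - 14) + 8·(p - 14).
Both groups share the factor (p - 14).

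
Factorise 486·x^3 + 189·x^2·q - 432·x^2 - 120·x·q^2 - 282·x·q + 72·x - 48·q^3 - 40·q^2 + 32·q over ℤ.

(6·x - 3·q - 4)·(9·x + 4·q)·(9·x + 4·q - 2)

Group: 9·x·(54·x^2 - 3·x·q - 48·x - 12·q^2 - 10·q + 8) + 4·q·(54·x^2 - 3·x·q - 48·x - 12·q^2 - 10·q + 8); both groups contain (54·x^2 - 3·x·q - 48·x - 12·q^2 - 10·q + 8), so (9·x + 4·q) is a factor with cofactor 54·x^2 - 3·x·q - 48·x - 12·q^2 - 10·q + 8.
The cofactor groups again: 54·x^2 - 3·x·q - 48·x - 12·q^2 - 10·q + 8 = 9·x·(6·x - 3·q - 4) + (4·q - 2)·(6·x - 3·q - 4); both groups contain (6·x - 3·q - 4), giving (9·x + 4·q - 2)·(6·x - 3·q - 4).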